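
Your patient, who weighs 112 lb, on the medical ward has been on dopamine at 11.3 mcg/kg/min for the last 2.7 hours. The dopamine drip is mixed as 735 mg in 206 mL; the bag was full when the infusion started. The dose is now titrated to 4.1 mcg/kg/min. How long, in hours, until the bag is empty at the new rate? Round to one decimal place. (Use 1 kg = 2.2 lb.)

Initial rate:
Weight = 112 lb ÷ 2.2 lb/kg = 50.90909 kg
Dose = 11.3 mcg/kg/min × 50.90909 kg = 575.2727 mcg/min
575.2727 mcg/min × 60 min/hr = 34516.36 mcg/hr
Concentration = 735 mg ÷ 206 mL = 3.567961 mg/mL = 3567.961 mcg/mL
Rate = 34516.36 mcg/hr ÷ 3567.961 mcg/mL = 9.673974 mL/hr
Volume infused so far = 9.673974 mL/hr × 2.7 hr = 26.11973 mL
Volume remaining = 206 − 26.11973 = 179.8803 mL
New rate:
Dose = 4.1 mcg/kg/min × 50.90909 kg = 208.7273 mcg/min
208.7273 mcg/min × 60 min/hr = 12523.64 mcg/hr
Rate = 12523.64 mcg/hr ÷ 3567.961 mcg/mL = 3.510026 mL/hr
Time remaining = 179.8803 mL ÷ 3.510026 mL/hr = 51.24756 hr

51.2 hours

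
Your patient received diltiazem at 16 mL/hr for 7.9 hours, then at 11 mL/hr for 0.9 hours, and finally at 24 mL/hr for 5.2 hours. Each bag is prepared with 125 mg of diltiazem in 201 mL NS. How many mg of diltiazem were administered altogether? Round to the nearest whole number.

162 mg

Concentration = 125 mg ÷ 201 mL = 0.6218905 mg/mL
Stage 1: 16 mL/hr × 7.9 hr = 126.4 mL → 126.4 mL × 0.6218905 mg/mL = 78.60697 mg
Stage 2: 11 mL/hr × 0.9 hr = 9.9 mL → 9.9 mL × 0.6218905 mg/mL = 6.156716 mg
Stage 3: 24 mL/hr × 5.2 hr = 124.8 mL → 124.8 mL × 0.6218905 mg/mL = 77.61194 mg
Total = 78.60697 + 6.156716 + 77.61194 = 162.3756 mg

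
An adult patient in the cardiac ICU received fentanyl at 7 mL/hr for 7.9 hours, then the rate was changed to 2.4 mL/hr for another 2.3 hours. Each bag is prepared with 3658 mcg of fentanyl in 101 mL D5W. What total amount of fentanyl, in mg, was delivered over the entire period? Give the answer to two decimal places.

Concentration = 3658 mcg ÷ 101 mL = 36.21782 mcg/mL
Stage 1: 7 mL/hr × 7.9 hr = 55.3 mL → 55.3 mL × 36.21782 mcg/mL = 2002.846 mcg
Stage 2: 2.4 mL/hr × 2.3 hr = 5.52 mL → 5.52 mL × 36.21782 mcg/mL = 199.9224 mcg
Total = 2002.846 + 199.9224 = 2202.768 mcg = 2.202768 mg

2.20 mg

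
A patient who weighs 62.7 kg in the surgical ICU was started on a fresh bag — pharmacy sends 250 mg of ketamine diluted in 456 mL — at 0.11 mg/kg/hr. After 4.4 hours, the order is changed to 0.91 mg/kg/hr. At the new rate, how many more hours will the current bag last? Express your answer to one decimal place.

Initial rate:
Dose = 0.11 mg/kg/hr × 62.7 kg = 6.897 mg/hr
Concentration = 250 mg ÷ 456 mL = 0.5482456 mg/mL
Rate = 6.897 mg/hr ÷ 0.5482456 mg/mL = 12.58013 mL/hr
Volume infused so far = 12.58013 mL/hr × 4.4 hr = 55.35256 mL
Volume remaining = 456 − 55.35256 = 400.6474 mL
New rate:
Dose = 0.91 mg/kg/hr × 62.7 kg = 57.057 mg/hr
Rate = 57.057 mg/hr ÷ 0.5482456 mg/mL = 104.072 mL/hr
Time remaining = 400.6474 mL ÷ 104.072 mL/hr = 3.849715 hr

3.8 hours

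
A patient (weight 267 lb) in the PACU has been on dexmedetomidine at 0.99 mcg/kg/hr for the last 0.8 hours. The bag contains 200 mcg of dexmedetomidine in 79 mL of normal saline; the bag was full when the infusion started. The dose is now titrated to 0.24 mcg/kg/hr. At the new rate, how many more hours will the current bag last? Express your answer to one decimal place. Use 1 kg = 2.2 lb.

Initial rate:
Weight = 267 lb ÷ 2.2 lb/kg = 121.3636 kg
Dose = 0.99 mcg/kg/hr × 121.3636 kg = 120.15 mcg/hr
Concentration = 200 mcg ÷ 79 mL = 2.531646 mcg/mL
Rate = 120.15 mcg/hr ÷ 2.531646 mcg/mL = 47.45925 mL/hr
Volume infused so far = 47.45925 mL/hr × 0.8 hr = 37.9674 mL
Volume remaining = 79 − 37.9674 = 41.0326 mL
New rate:
Dose = 0.24 mcg/kg/hr × 121.3636 kg = 29.12727 mcg/hr
Rate = 29.12727 mcg/hr ÷ 2.531646 mcg/mL = 11.50527 mL/hr
Time remaining = 41.0326 mL ÷ 11.50527 mL/hr = 3.566417 hr

3.6 hours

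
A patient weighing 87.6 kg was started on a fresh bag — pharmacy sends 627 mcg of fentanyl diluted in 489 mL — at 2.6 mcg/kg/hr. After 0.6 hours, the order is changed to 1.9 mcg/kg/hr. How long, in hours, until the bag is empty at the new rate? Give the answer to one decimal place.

2.9 hours

Initial rate:
Dose = 2.6 mcg/kg/hr × 87.6 kg = 227.76 mcg/hr
Concentration = 627 mcg ÷ 489 mL = 1.282209 mcg/mL
Rate = 227.76 mcg/hr ÷ 1.282209 mcg/mL = 177.631 mL/hr
Volume infused so far = 177.631 mL/hr × 0.6 hr = 106.5786 mL
Volume remaining = 489 − 106.5786 = 382.4214 mL
New rate:
Dose = 1.9 mcg/kg/hr × 87.6 kg = 166.44 mcg/hr
Rate = 166.44 mcg/hr ÷ 1.282209 mcg/mL = 129.8073 mL/hr
Time remaining = 382.4214 mL ÷ 129.8073 mL/hr = 2.946071 hr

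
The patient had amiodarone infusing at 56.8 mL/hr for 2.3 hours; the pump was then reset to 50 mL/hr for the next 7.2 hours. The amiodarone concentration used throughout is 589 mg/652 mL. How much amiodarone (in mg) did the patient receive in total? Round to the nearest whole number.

443 mg

Concentration = 589 mg ÷ 652 mL = 0.9033742 mg/mL
Stage 1: 56.8 mL/hr × 2.3 hr = 130.64 mL → 130.64 mL × 0.9033742 mg/mL = 118.0168 mg
Stage 2: 50 mL/hr × 7.2 hr = 360 mL → 360 mL × 0.9033742 mg/mL = 325.2147 mg
Total = 118.0168 + 325.2147 = 443.2315 mg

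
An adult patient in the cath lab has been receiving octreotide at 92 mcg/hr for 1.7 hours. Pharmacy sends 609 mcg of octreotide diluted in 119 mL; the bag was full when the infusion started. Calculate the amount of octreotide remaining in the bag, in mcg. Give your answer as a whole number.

Concentration = 609 mcg ÷ 119 mL = 5.117647 mcg/mL
Rate = 92 mcg/hr ÷ 5.117647 mcg/mL = 17.97701 mL/hr
Volume infused = 17.97701 mL/hr × 1.7 hr = 30.56092 mL
Volume remaining = 119 − 30.56092 = 88.43908 mL
Drug remaining = 88.43908 mL × 5.117647 mcg/mL = 452.6 mcg

453 mcg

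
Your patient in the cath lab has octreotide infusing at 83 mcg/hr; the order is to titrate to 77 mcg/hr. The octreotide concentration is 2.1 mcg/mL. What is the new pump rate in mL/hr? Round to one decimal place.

36.7 mL/hr

Rate = 77 mcg/hr ÷ 2.1 mcg/mL = 36.66667 mL/hr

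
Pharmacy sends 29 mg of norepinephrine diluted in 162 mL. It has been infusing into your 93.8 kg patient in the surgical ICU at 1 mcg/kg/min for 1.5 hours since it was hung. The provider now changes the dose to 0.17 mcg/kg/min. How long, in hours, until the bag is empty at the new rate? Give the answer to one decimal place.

Initial rate:
Dose = 1 mcg/kg/min × 93.8 kg = 93.8 mcg/min
93.8 mcg/min × 60 min/hr = 5628 mcg/hr
Concentration = 29 mg ÷ 162 mL = 0.1790123 mg/mL = 179.0123 mcg/mL
Rate = 5628 mcg/hr ÷ 179.0123 mcg/mL = 31.43917 mL/hr
Volume infused so far = 31.43917 mL/hr × 1.5 hr = 47.15876 mL
Volume remaining = 162 − 47.15876 = 114.8412 mL
New rate:
Dose = 0.17 mcg/kg/min × 93.8 kg = 15.946 mcg/min
15.946 mcg/min × 60 min/hr = 956.76 mcg/hr
Rate = 956.76 mcg/hr ÷ 179.0123 mcg/mL = 5.344659 mL/hr
Time remaining = 114.8412 mL ÷ 5.344659 mL/hr = 21.4871 hr

21.5 hours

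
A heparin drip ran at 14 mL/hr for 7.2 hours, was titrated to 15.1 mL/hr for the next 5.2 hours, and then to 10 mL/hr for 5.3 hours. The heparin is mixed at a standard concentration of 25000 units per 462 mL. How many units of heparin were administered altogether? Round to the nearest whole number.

12571 units

Concentration = 25000 units ÷ 462 mL = 54.11255 units/mL
Stage 1: 14 mL/hr × 7.2 hr = 100.8 mL → 100.8 mL × 54.11255 units/mL = 5454.545 units
Stage 2: 15.1 mL/hr × 5.2 hr = 78.52 mL → 78.52 mL × 54.11255 units/mL = 4248.918 units
Stage 3: 10 mL/hr × 5.3 hr = 53 mL → 53 mL × 54.11255 units/mL = 2867.965 units
Total = 5454.545 + 4248.918 + 2867.965 = 12571.43 units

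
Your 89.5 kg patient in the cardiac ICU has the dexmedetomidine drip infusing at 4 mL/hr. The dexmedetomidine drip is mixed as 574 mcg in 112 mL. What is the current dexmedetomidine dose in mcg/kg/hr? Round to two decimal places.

Concentration = 574 mcg ÷ 112 mL = 5.125 mcg/mL
Drug rate = 4 mL/hr × 5.125 mcg/mL = 20.5 mcg/hr
20.5 mcg/hr ÷ 89.5 kg = 0.2290503 mcg/kg/hr

0.23 mcg/kg/hr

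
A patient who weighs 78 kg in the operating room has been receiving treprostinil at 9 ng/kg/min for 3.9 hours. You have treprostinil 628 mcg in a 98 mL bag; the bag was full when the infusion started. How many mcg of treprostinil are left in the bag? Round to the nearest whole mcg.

464 mcg

Dose = 9 ng/kg/min × 78 kg = 702 ng/min
702 ng/min × 60 min/hr = 42120 ng/hr
Concentration = 628 mcg ÷ 98 mL = 6.408163 mcg/mL = 6408.163 ng/mL
Rate = 42120 ng/hr ÷ 6408.163 ng/mL = 6.572866 mL/hr
Volume infused = 6.572866 mL/hr × 3.9 hr = 25.63418 mL
Volume remaining = 98 − 25.63418 = 72.36582 mL
Drug remaining = 72.36582 mL × 6408.163 ng/mL = 463732 ng = 463.732 mcg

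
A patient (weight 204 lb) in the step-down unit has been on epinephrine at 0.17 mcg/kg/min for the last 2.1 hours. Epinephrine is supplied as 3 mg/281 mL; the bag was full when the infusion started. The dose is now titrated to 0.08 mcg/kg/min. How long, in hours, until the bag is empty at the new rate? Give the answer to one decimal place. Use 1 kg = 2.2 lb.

Initial rate:
Weight = 204 lb ÷ 2.2 lb/kg = 92.72727 kg
Dose = 0.17 mcg/kg/min × 92.72727 kg = 15.76364 mcg/min
15.76364 mcg/min × 60 min/hr = 945.8182 mcg/hr
Concentration = 3 mg ÷ 281 mL = 0.01067616 mg/mL = 10.67616 mcg/mL
Rate = 945.8182 mcg/hr ÷ 10.67616 mcg/mL = 88.59164 mL/hr
Volume infused so far = 88.59164 mL/hr × 2.1 hr = 186.0424 mL
Volume remaining = 281 − 186.0424 = 94.95756 mL
New rate:
Dose = 0.08 mcg/kg/min × 92.72727 kg = 7.418182 mcg/min
7.418182 mcg/min × 60 min/hr = 445.0909 mcg/hr
Rate = 445.0909 mcg/hr ÷ 10.67616 mcg/mL = 41.69018 mL/hr
Time remaining = 94.95756 mL ÷ 41.69018 mL/hr = 2.277696 hr

2.3 hours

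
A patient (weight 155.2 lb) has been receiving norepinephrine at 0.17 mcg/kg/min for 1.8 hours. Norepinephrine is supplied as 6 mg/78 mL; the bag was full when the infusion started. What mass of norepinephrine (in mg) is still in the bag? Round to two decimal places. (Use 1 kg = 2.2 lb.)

4.70 mg

Weight = 155.2 lb ÷ 2.2 lb/kg = 70.54545 kg
Dose = 0.17 mcg/kg/min × 70.54545 kg = 11.99273 mcg/min
11.99273 mcg/min × 60 min/hr = 719.5636 mcg/hr
Concentration = 6 mg ÷ 78 mL = 0.07692308 mg/mL = 76.92308 mcg/mL
Rate = 719.5636 mcg/hr ÷ 76.92308 mcg/mL = 9.354327 mL/hr
Volume infused = 9.354327 mL/hr × 1.8 hr = 16.83779 mL
Volume remaining = 78 − 16.83779 = 61.16221 mL
Drug remaining = 61.16221 mL × 76.92308 mcg/mL = 4704.785 mcg = 4.704785 mg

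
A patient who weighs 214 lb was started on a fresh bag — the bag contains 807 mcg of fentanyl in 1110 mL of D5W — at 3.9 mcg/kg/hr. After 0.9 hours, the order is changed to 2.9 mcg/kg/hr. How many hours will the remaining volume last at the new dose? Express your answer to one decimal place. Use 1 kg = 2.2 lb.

1.7 hours

Initial rate:
Weight = 214 lb ÷ 2.2 lb/kg = 97.27273 kg
Dose = 3.9 mcg/kg/hr × 97.27273 kg = 379.3636 mcg/hr
Concentration = 807 mcg ÷ 1110 mL = 0.727027 mcg/mL
Rate = 379.3636 mcg/hr ÷ 0.727027 mcg/mL = 521.8013 mL/hr
Volume infused so far = 521.8013 mL/hr × 0.9 hr = 469.6212 mL
Volume remaining = 1110 − 469.6212 = 640.3788 mL
New rate:
Dose = 2.9 mcg/kg/hr × 97.27273 kg = 282.0909 mcg/hr
Rate = 282.0909 mcg/hr ÷ 0.727027 mcg/mL = 388.0061 mL/hr
Time remaining = 640.3788 mL ÷ 388.0061 mL/hr = 1.650435 hr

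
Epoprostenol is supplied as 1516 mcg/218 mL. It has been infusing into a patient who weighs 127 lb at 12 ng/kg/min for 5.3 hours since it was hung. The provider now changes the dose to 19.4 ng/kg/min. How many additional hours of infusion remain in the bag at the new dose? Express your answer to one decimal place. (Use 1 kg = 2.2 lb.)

19.3 hours

Initial rate:
Weight = 127 lb ÷ 2.2 lb/kg = 57.72727 kg
Dose = 12 ng/kg/min × 57.72727 kg = 692.7273 ng/min
692.7273 ng/min × 60 min/hr = 41563.64 ng/hr
Concentration = 1516 mcg ÷ 218 mL = 6.954128 mcg/mL = 6954.128 ng/mL
Rate = 41563.64 ng/hr ÷ 6954.128 ng/mL = 5.976829 mL/hr
Volume infused so far = 5.976829 mL/hr × 5.3 hr = 31.67719 mL
Volume remaining = 218 − 31.67719 = 186.3228 mL
New rate:
Dose = 19.4 ng/kg/min × 57.72727 kg = 1119.909 ng/min
1119.909 ng/min × 60 min/hr = 67194.55 ng/hr
Rate = 67194.55 ng/hr ÷ 6954.128 ng/mL = 9.66254 mL/hr
Time remaining = 186.3228 mL ÷ 9.66254 mL/hr = 19.283 hr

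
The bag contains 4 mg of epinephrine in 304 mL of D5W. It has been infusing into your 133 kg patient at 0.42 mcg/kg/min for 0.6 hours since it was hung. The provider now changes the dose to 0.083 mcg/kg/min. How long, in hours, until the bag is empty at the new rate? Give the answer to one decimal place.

Initial rate:
Dose = 0.42 mcg/kg/min × 133 kg = 55.86 mcg/min
55.86 mcg/min × 60 min/hr = 3351.6 mcg/hr
Concentration = 4 mg ÷ 304 mL = 0.01315789 mg/mL = 13.15789 mcg/mL
Rate = 3351.6 mcg/hr ÷ 13.15789 mcg/mL = 254.7216 mL/hr
Volume infused so far = 254.7216 mL/hr × 0.6 hr = 152.833 mL
Volume remaining = 304 − 152.833 = 151.167 mL
New rate:
Dose = 0.083 mcg/kg/min × 133 kg = 11.039 mcg/min
11.039 mcg/min × 60 min/hr = 662.34 mcg/hr
Rate = 662.34 mcg/hr ÷ 13.15789 mcg/mL = 50.33784 mL/hr
Time remaining = 151.167 mL ÷ 50.33784 mL/hr = 3.00305 hr

3.0 hours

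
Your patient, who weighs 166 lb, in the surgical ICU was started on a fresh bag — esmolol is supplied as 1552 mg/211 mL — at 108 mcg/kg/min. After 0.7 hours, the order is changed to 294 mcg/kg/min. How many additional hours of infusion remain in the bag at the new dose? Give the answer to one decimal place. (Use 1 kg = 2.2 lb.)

0.9 hours

Initial rate:
Weight = 166 lb ÷ 2.2 lb/kg = 75.45455 kg
Dose = 108 mcg/kg/min × 75.45455 kg = 8149.091 mcg/min
8149.091 mcg/min × 60 min/hr = 488945.5 mcg/hr
Concentration = 1552 mg ÷ 211 mL = 7.35545 mg/mL = 7355.45 mcg/mL
Rate = 488945.5 mcg/hr ÷ 7355.45 mcg/mL = 66.4739 mL/hr
Volume infused so far = 66.4739 mL/hr × 0.7 hr = 46.53173 mL
Volume remaining = 211 − 46.53173 = 164.4683 mL
New rate:
Dose = 294 mcg/kg/min × 75.45455 kg = 22183.64 mcg/min
22183.64 mcg/min × 60 min/hr = 1331018 mcg/hr
Rate = 1331018 mcg/hr ÷ 7355.45 mcg/mL = 180.9567 mL/hr
Time remaining = 164.4683 mL ÷ 180.9567 mL/hr = 0.9088818 hr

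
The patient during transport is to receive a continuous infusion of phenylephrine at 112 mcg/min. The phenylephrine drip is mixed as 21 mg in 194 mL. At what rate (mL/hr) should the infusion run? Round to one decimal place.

112 mcg/min × 60 min/hr = 6720 mcg/hr
Concentration = 21 mg ÷ 194 mL = 0.1082474 mg/mL = 108.2474 mcg/mL
Rate = 6720 mcg/hr ÷ 108.2474 mcg/mL = 62.08 mL/hr

62.1 mL/hr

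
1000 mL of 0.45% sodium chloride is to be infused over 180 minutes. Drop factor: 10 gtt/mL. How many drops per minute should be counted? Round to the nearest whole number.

1000 mL ÷ (180 min) = 5.555556 mL/min
5.555556 mL/min × 10 gtt/mL = 55.55556 gtt/min

56 gtt/min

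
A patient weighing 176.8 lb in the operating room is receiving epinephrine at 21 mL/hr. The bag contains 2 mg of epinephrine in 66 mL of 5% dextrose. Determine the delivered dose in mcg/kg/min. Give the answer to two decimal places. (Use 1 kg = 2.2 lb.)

0.13 mcg/kg/min

Weight = 176.8 lb ÷ 2.2 lb/kg = 80.36364 kg
Concentration = 2 mg ÷ 66 mL = 0.03030303 mg/mL = 30.30303 mcg/mL
Drug rate = 21 mL/hr × 30.30303 mcg/mL = 636.3636 mcg/hr
636.3636 mcg/hr ÷ 60 min/hr = 10.60606 mcg/min
10.60606 mcg/min ÷ 80.36364 kg = 0.1319759 mcg/kg/min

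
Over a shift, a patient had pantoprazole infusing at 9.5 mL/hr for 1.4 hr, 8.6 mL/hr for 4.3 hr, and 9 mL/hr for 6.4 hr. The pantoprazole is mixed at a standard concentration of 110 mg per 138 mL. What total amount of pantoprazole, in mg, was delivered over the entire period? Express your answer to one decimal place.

86.0 mg

Concentration = 110 mg ÷ 138 mL = 0.7971014 mg/mL
Stage 1: 9.5 mL/hr × 1.4 hr = 13.3 mL → 13.3 mL × 0.7971014 mg/mL = 10.60145 mg
Stage 2: 8.6 mL/hr × 4.3 hr = 36.98 mL → 36.98 mL × 0.7971014 mg/mL = 29.47681 mg
Stage 3: 9 mL/hr × 6.4 hr = 57.6 mL → 57.6 mL × 0.7971014 mg/mL = 45.91304 mg
Total = 10.60145 + 29.47681 + 45.91304 = 85.9913 mg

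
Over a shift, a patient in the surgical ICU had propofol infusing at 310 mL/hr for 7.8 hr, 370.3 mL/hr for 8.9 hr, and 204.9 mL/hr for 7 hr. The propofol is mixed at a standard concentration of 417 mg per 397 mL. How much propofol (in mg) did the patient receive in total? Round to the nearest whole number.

Concentration = 417 mg ÷ 397 mL = 1.050378 mg/mL
Stage 1: 310 mL/hr × 7.8 hr = 2418 mL → 2418 mL × 1.050378 mg/mL = 2539.814 mg
Stage 2: 370.3 mL/hr × 8.9 hr = 3295.67 mL → 3295.67 mL × 1.050378 mg/mL = 3461.699 mg
Stage 3: 204.9 mL/hr × 7 hr = 1434.3 mL → 1434.3 mL × 1.050378 mg/mL = 1506.557 mg
Total = 2539.814 + 3461.699 + 1506.557 = 7508.069 mg

7508 mg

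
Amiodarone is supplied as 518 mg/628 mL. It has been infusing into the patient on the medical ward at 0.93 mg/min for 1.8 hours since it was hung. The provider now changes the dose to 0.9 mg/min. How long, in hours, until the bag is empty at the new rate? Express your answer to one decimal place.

Initial rate:
0.93 mg/min × 60 min/hr = 55.8 mg/hr
Concentration = 518 mg ÷ 628 mL = 0.8248408 mg/mL
Rate = 55.8 mg/hr ÷ 0.8248408 mg/mL = 67.64942 mL/hr
Volume infused so far = 67.64942 mL/hr × 1.8 hr = 121.769 mL
Volume remaining = 628 − 121.769 = 506.231 mL
New rate:
0.9 mg/min × 60 min/hr = 54 mg/hr
Rate = 54 mg/hr ÷ 0.8248408 mg/mL = 65.46718 mL/hr
Time remaining = 506.231 mL ÷ 65.46718 mL/hr = 7.732593 hr

7.7 hours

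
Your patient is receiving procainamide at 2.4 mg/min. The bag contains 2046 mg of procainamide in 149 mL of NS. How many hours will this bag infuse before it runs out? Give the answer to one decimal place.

14.2 hours

2.4 mg/min × 60 min/hr = 144 mg/hr
Concentration = 2046 mg ÷ 149 mL = 13.73154 mg/mL
Rate = 144 mg/hr ÷ 13.73154 mg/mL = 10.4868 mL/hr
Duration = 149 mL ÷ 10.4868 mL/hr = 14.20833 hr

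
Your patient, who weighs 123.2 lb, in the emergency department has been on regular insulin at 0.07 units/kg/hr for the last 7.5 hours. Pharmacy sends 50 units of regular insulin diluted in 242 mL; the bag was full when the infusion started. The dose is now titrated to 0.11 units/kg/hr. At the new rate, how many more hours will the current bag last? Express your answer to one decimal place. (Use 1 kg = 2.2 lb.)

3.3 hours

Initial rate:
Weight = 123.2 lb ÷ 2.2 lb/kg = 56 kg
Dose = 0.07 units/kg/hr × 56 kg = 3.92 units/hr
Concentration = 50 units ÷ 242 mL = 0.2066116 units/mL
Rate = 3.92 units/hr ÷ 0.2066116 units/mL = 18.9728 mL/hr
Volume infused so far = 18.9728 mL/hr × 7.5 hr = 142.296 mL
Volume remaining = 242 − 142.296 = 99.704 mL
New rate:
Dose = 0.11 units/kg/hr × 56 kg = 6.16 units/hr
Rate = 6.16 units/hr ÷ 0.2066116 units/mL = 29.8144 mL/hr
Time remaining = 99.704 mL ÷ 29.8144 mL/hr = 3.344156 hr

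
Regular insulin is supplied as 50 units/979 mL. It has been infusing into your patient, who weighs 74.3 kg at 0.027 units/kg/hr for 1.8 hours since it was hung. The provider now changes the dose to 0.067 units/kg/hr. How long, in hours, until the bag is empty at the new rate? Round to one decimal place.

9.3 hours

Initial rate:
Dose = 0.027 units/kg/hr × 74.3 kg = 2.0061 units/hr
Concentration = 50 units ÷ 979 mL = 0.05107252 units/mL
Rate = 2.0061 units/hr ÷ 0.05107252 units/mL = 39.27944 mL/hr
Volume infused so far = 39.27944 mL/hr × 1.8 hr = 70.70299 mL
Volume remaining = 979 − 70.70299 = 908.297 mL
New rate:
Dose = 0.067 units/kg/hr × 74.3 kg = 4.9781 units/hr
Rate = 4.9781 units/hr ÷ 0.05107252 units/mL = 97.4712 mL/hr
Time remaining = 908.297 mL ÷ 97.4712 mL/hr = 9.31862 hr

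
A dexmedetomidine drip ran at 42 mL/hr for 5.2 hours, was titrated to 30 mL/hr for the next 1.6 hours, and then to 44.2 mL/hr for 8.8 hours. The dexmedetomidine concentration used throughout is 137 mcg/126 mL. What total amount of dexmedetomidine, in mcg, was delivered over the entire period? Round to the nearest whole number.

Concentration = 137 mcg ÷ 126 mL = 1.087302 mcg/mL
Stage 1: 42 mL/hr × 5.2 hr = 218.4 mL → 218.4 mL × 1.087302 mcg/mL = 237.4667 mcg
Stage 2: 30 mL/hr × 1.6 hr = 48 mL → 48 mL × 1.087302 mcg/mL = 52.19048 mcg
Stage 3: 44.2 mL/hr × 8.8 hr = 388.96 mL → 388.96 mL × 1.087302 mcg/mL = 422.9168 mcg
Total = 237.4667 + 52.19048 + 422.9168 = 712.574 mcg

713 mcg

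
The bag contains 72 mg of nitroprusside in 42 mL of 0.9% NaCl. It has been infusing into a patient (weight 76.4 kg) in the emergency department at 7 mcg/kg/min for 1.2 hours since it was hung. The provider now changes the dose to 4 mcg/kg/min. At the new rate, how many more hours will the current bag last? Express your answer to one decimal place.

Initial rate:
Dose = 7 mcg/kg/min × 76.4 kg = 534.8 mcg/min
534.8 mcg/min × 60 min/hr = 32088 mcg/hr
Concentration = 72 mg ÷ 42 mL = 1.714286 mg/mL = 1714.286 mcg/mL
Rate = 32088 mcg/hr ÷ 1714.286 mcg/mL = 18.718 mL/hr
Volume infused so far = 18.718 mL/hr × 1.2 hr = 22.4616 mL
Volume remaining = 42 − 22.4616 = 19.5384 mL
New rate:
Dose = 4 mcg/kg/min × 76.4 kg = 305.6 mcg/min
305.6 mcg/min × 60 min/hr = 18336 mcg/hr
Rate = 18336 mcg/hr ÷ 1714.286 mcg/mL = 10.696 mL/hr
Time remaining = 19.5384 mL ÷ 10.696 mL/hr = 1.826702 hr

1.8 hours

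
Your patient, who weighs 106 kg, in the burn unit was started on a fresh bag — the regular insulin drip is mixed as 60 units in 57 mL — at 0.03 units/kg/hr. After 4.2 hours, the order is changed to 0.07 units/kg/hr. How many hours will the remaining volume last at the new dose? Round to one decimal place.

6.3 hours

Initial rate:
Dose = 0.03 units/kg/hr × 106 kg = 3.18 units/hr
Concentration = 60 units ÷ 57 mL = 1.052632 units/mL
Rate = 3.18 units/hr ÷ 1.052632 units/mL = 3.021 mL/hr
Volume infused so far = 3.021 mL/hr × 4.2 hr = 12.6882 mL
Volume remaining = 57 − 12.6882 = 44.3118 mL
New rate:
Dose = 0.07 units/kg/hr × 106 kg = 7.42 units/hr
Rate = 7.42 units/hr ÷ 1.052632 units/mL = 7.049 mL/hr
Time remaining = 44.3118 mL ÷ 7.049 mL/hr = 6.286253 hr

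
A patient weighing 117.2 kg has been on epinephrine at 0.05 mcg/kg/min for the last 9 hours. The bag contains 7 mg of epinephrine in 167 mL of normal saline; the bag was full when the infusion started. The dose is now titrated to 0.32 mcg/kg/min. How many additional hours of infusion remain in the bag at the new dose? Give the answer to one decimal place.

Initial rate:
Dose = 0.05 mcg/kg/min × 117.2 kg = 5.86 mcg/min
5.86 mcg/min × 60 min/hr = 351.6 mcg/hr
Concentration = 7 mg ÷ 167 mL = 0.04191617 mg/mL = 41.91617 mcg/mL
Rate = 351.6 mcg/hr ÷ 41.91617 mcg/mL = 8.388171 mL/hr
Volume infused so far = 8.388171 mL/hr × 9 hr = 75.49354 mL
Volume remaining = 167 − 75.49354 = 91.50646 mL
New rate:
Dose = 0.32 mcg/kg/min × 117.2 kg = 37.504 mcg/min
37.504 mcg/min × 60 min/hr = 2250.24 mcg/hr
Rate = 2250.24 mcg/hr ÷ 41.91617 mcg/mL = 53.6843 mL/hr
Time remaining = 91.50646 mL ÷ 53.6843 mL/hr = 1.704529 hr

1.7 hours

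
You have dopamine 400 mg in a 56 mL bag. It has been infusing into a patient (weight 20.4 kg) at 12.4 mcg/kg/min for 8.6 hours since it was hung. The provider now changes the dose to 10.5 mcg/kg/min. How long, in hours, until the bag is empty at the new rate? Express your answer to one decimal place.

21.0 hours

Initial rate:
Dose = 12.4 mcg/kg/min × 20.4 kg = 252.96 mcg/min
252.96 mcg/min × 60 min/hr = 15177.6 mcg/hr
Concentration = 400 mg ÷ 56 mL = 7.142857 mg/mL = 7142.857 mcg/mL
Rate = 15177.6 mcg/hr ÷ 7142.857 mcg/mL = 2.124864 mL/hr
Volume infused so far = 2.124864 mL/hr × 8.6 hr = 18.27383 mL
Volume remaining = 56 − 18.27383 = 37.72617 mL
New rate:
Dose = 10.5 mcg/kg/min × 20.4 kg = 214.2 mcg/min
214.2 mcg/min × 60 min/hr = 12852 mcg/hr
Rate = 12852 mcg/hr ÷ 7142.857 mcg/mL = 1.79928 mL/hr
Time remaining = 37.72617 mL ÷ 1.79928 mL/hr = 20.96737 hr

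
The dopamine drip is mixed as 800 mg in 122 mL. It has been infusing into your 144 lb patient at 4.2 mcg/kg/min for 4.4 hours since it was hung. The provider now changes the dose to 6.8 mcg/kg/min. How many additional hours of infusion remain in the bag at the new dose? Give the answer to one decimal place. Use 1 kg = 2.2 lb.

Initial rate:
Weight = 144 lb ÷ 2.2 lb/kg = 65.45455 kg
Dose = 4.2 mcg/kg/min × 65.45455 kg = 274.9091 mcg/min
274.9091 mcg/min × 60 min/hr = 16494.55 mcg/hr
Concentration = 800 mg ÷ 122 mL = 6.557377 mg/mL = 6557.377 mcg/mL
Rate = 16494.55 mcg/hr ÷ 6557.377 mcg/mL = 2.515418 mL/hr
Volume infused so far = 2.515418 mL/hr × 4.4 hr = 11.06784 mL
Volume remaining = 122 − 11.06784 = 110.9322 mL
New rate:
Dose = 6.8 mcg/kg/min × 65.45455 kg = 445.0909 mcg/min
445.0909 mcg/min × 60 min/hr = 26705.45 mcg/hr
Rate = 26705.45 mcg/hr ÷ 6557.377 mcg/mL = 4.072582 mL/hr
Time remaining = 110.9322 mL ÷ 4.072582 mL/hr = 27.23878 hr

27.2 hours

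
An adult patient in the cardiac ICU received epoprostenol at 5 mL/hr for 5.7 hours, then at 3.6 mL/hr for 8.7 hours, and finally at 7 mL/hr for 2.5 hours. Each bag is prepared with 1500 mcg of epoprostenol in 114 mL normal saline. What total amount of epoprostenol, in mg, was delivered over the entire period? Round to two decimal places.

Concentration = 1500 mcg ÷ 114 mL = 13.15789 mcg/mL
Stage 1: 5 mL/hr × 5.7 hr = 28.5 mL → 28.5 mL × 13.15789 mcg/mL = 375 mcg
Stage 2: 3.6 mL/hr × 8.7 hr = 31.32 mL → 31.32 mL × 13.15789 mcg/mL = 412.1053 mcg
Stage 3: 7 mL/hr × 2.5 hr = 17.5 mL → 17.5 mL × 13.15789 mcg/mL = 230.2632 mcg
Total = 375 + 412.1053 + 230.2632 = 1017.368 mcg = 1.017368 mg

1.02 mg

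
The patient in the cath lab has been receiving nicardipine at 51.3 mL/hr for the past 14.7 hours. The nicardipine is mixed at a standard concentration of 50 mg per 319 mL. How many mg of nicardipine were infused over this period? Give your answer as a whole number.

Concentration = 50 mg ÷ 319 mL = 0.1567398 mg/mL
Drug rate = 51.3 mL/hr × 0.1567398 mg/mL = 8.040752 mg/hr
Total = 8.040752 mg/hr × 14.7 hr = 118.1991 mg

118 mg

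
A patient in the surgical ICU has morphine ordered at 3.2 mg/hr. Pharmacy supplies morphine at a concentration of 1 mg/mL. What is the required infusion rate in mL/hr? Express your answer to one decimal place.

3.2 mL/hr

Rate = 3.2 mg/hr ÷ 1 mg/mL = 3.2 mL/hr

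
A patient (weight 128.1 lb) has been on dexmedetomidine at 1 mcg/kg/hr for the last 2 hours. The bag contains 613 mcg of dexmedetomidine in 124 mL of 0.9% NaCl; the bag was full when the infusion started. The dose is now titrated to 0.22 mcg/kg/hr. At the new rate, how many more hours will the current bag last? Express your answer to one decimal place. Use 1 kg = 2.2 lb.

38.8 hours

Initial rate:
Weight = 128.1 lb ÷ 2.2 lb/kg = 58.22727 kg
Dose = 1 mcg/kg/hr × 58.22727 kg = 58.22727 mcg/hr
Concentration = 613 mcg ÷ 124 mL = 4.943548 mcg/mL
Rate = 58.22727 mcg/hr ÷ 4.943548 mcg/mL = 11.77844 mL/hr
Volume infused so far = 11.77844 mL/hr × 2 hr = 23.55687 mL
Volume remaining = 124 − 23.55687 = 100.4431 mL
New rate:
Dose = 0.22 mcg/kg/hr × 58.22727 kg = 12.81 mcg/hr
Rate = 12.81 mcg/hr ÷ 4.943548 mcg/mL = 2.591256 mL/hr
Time remaining = 100.4431 mL ÷ 2.591256 mL/hr = 38.76233 hr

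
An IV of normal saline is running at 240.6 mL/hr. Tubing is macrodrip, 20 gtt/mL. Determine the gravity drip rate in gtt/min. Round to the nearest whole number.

80 gtt/min

240.6 mL/hr ÷ 60 min/hr = 4.01 mL/min
4.01 mL/min × 20 gtt/mL = 80.2 gtt/min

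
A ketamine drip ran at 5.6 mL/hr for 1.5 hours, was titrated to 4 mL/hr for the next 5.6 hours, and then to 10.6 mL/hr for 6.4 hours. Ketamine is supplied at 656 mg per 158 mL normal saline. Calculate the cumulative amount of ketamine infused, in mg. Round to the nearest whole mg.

Concentration = 656 mg ÷ 158 mL = 4.151899 mg/mL
Stage 1: 5.6 mL/hr × 1.5 hr = 8.4 mL → 8.4 mL × 4.151899 mg/mL = 34.87595 mg
Stage 2: 4 mL/hr × 5.6 hr = 22.4 mL → 22.4 mL × 4.151899 mg/mL = 93.00253 mg
Stage 3: 10.6 mL/hr × 6.4 hr = 67.84 mL → 67.84 mL × 4.151899 mg/mL = 281.6648 mg
Total = 34.87595 + 93.00253 + 281.6648 = 409.5433 mg

410 mg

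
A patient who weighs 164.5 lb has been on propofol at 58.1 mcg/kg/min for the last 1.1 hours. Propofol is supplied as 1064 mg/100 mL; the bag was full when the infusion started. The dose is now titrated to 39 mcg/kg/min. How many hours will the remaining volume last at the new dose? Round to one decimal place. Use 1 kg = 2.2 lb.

Initial rate:
Weight = 164.5 lb ÷ 2.2 lb/kg = 74.77273 kg
Dose = 58.1 mcg/kg/min × 74.77273 kg = 4344.295 mcg/min
4344.295 mcg/min × 60 min/hr = 260657.7 mcg/hr
Concentration = 1064 mg ÷ 100 mL = 10.64 mg/mL = 10640 mcg/mL
Rate = 260657.7 mcg/hr ÷ 10640 mcg/mL = 24.49791 mL/hr
Volume infused so far = 24.49791 mL/hr × 1.1 hr = 26.9477 mL
Volume remaining = 100 − 26.9477 = 73.0523 mL
New rate:
Dose = 39 mcg/kg/min × 74.77273 kg = 2916.136 mcg/min
2916.136 mcg/min × 60 min/hr = 174968.2 mcg/hr
Rate = 174968.2 mcg/hr ÷ 10640 mcg/mL = 16.44438 mL/hr
Time remaining = 73.0523 mL ÷ 16.44438 mL/hr = 4.442388 hr

4.4 hours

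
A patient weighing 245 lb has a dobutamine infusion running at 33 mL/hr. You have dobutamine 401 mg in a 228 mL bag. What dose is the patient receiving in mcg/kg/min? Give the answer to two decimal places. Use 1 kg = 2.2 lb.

Weight = 245 lb ÷ 2.2 lb/kg = 111.3636 kg
Concentration = 401 mg ÷ 228 mL = 1.758772 mg/mL = 1758.772 mcg/mL
Drug rate = 33 mL/hr × 1758.772 mcg/mL = 58039.47 mcg/hr
58039.47 mcg/hr ÷ 60 min/hr = 967.3246 mcg/min
967.3246 mcg/min ÷ 111.3636 kg = 8.68618 mcg/kg/min

8.69 mcg/kg/min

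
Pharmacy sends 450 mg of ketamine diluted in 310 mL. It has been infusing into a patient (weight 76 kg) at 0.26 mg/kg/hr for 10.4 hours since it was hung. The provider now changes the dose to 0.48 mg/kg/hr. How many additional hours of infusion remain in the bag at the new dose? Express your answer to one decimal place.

Initial rate:
Dose = 0.26 mg/kg/hr × 76 kg = 19.76 mg/hr
Concentration = 450 mg ÷ 310 mL = 1.451613 mg/mL
Rate = 19.76 mg/hr ÷ 1.451613 mg/mL = 13.61244 mL/hr
Volume infused so far = 13.61244 mL/hr × 10.4 hr = 141.5694 mL
Volume remaining = 310 − 141.5694 = 168.4306 mL
New rate:
Dose = 0.48 mg/kg/hr × 76 kg = 36.48 mg/hr
Rate = 36.48 mg/hr ÷ 1.451613 mg/mL = 25.13067 mL/hr
Time remaining = 168.4306 mL ÷ 25.13067 mL/hr = 6.702193 hr

6.7 hours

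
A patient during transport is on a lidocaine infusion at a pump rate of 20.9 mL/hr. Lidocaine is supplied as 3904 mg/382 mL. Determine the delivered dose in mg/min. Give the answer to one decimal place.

3.6 mg/min

Concentration = 3904 mg ÷ 382 mL = 10.2199 mg/mL
Drug rate = 20.9 mL/hr × 10.2199 mg/mL = 213.5958 mg/hr
213.5958 mg/hr ÷ 60 min/hr = 3.55993 mg/min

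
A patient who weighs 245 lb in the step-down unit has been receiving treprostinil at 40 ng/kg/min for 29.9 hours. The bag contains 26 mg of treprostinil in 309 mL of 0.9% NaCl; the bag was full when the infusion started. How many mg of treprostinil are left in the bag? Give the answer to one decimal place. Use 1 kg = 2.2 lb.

Weight = 245 lb ÷ 2.2 lb/kg = 111.3636 kg
Dose = 40 ng/kg/min × 111.3636 kg = 4454.545 ng/min
4454.545 ng/min × 60 min/hr = 267272.7 ng/hr
Concentration = 26 mg ÷ 309 mL = 0.08414239 mg/mL = 84142.39 ng/mL
Rate = 267272.7 ng/hr ÷ 84142.39 ng/mL = 3.176434 mL/hr
Volume infused = 3.176434 mL/hr × 29.9 hr = 94.97536 mL
Volume remaining = 309 − 94.97536 = 214.0246 mL
Drug remaining = 214.0246 mL × 84142.39 ng/mL = 18008545 ng = 18.00855 mg

18.0 mg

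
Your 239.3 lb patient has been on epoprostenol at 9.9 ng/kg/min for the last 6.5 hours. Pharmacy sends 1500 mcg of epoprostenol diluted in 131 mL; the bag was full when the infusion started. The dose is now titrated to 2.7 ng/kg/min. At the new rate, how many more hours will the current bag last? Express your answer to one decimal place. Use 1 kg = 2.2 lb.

Initial rate:
Weight = 239.3 lb ÷ 2.2 lb/kg = 108.7727 kg
Dose = 9.9 ng/kg/min × 108.7727 kg = 1076.85 ng/min
1076.85 ng/min × 60 min/hr = 64611 ng/hr
Concentration = 1500 mcg ÷ 131 mL = 11.45038 mcg/mL = 11450.38 ng/mL
Rate = 64611 ng/hr ÷ 11450.38 ng/mL = 5.642694 mL/hr
Volume infused so far = 5.642694 mL/hr × 6.5 hr = 36.67751 mL
Volume remaining = 131 − 36.67751 = 94.32249 mL
New rate:
Dose = 2.7 ng/kg/min × 108.7727 kg = 293.6864 ng/min
293.6864 ng/min × 60 min/hr = 17621.18 ng/hr
Rate = 17621.18 ng/hr ÷ 11450.38 ng/mL = 1.538917 mL/hr
Time remaining = 94.32249 mL ÷ 1.538917 mL/hr = 61.29149 hr

61.3 hours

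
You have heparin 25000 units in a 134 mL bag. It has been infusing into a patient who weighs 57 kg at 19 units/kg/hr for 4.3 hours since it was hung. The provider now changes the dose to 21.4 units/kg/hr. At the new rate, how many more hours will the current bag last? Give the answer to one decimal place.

16.7 hours

Initial rate:
Dose = 19 units/kg/hr × 57 kg = 1083 units/hr
Concentration = 25000 units ÷ 134 mL = 186.5672 units/mL
Rate = 1083 units/hr ÷ 186.5672 units/mL = 5.80488 mL/hr
Volume infused so far = 5.80488 mL/hr × 4.3 hr = 24.96098 mL
Volume remaining = 134 − 24.96098 = 109.039 mL
New rate:
Dose = 21.4 units/kg/hr × 57 kg = 1219.8 units/hr
Rate = 1219.8 units/hr ÷ 186.5672 units/mL = 6.538128 mL/hr
Time remaining = 109.039 mL ÷ 6.538128 mL/hr = 16.67741 hr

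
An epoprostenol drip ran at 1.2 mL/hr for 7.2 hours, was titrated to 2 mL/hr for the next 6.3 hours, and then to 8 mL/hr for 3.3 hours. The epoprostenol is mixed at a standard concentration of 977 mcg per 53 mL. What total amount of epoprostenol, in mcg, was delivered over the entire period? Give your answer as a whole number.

Concentration = 977 mcg ÷ 53 mL = 18.43396 mcg/mL
Stage 1: 1.2 mL/hr × 7.2 hr = 8.64 mL → 8.64 mL × 18.43396 mcg/mL = 159.2694 mcg
Stage 2: 2 mL/hr × 6.3 hr = 12.6 mL → 12.6 mL × 18.43396 mcg/mL = 232.2679 mcg
Stage 3: 8 mL/hr × 3.3 hr = 26.4 mL → 26.4 mL × 18.43396 mcg/mL = 486.6566 mcg
Total = 159.2694 + 232.2679 + 486.6566 = 878.194 mcg

878 mcg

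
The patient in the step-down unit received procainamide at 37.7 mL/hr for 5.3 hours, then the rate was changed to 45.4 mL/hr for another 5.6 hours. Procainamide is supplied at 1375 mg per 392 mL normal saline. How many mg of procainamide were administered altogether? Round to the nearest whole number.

1593 mg

Concentration = 1375 mg ÷ 392 mL = 3.507653 mg/mL
Stage 1: 37.7 mL/hr × 5.3 hr = 199.81 mL → 199.81 mL × 3.507653 mg/mL = 700.8642 mg
Stage 2: 45.4 mL/hr × 5.6 hr = 254.24 mL → 254.24 mL × 3.507653 mg/mL = 891.7857 mg
Total = 700.8642 + 891.7857 = 1592.65 mg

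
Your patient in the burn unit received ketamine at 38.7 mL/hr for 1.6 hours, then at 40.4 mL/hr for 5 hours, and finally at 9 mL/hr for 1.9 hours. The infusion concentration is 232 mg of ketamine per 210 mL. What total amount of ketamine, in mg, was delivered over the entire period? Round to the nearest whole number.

Concentration = 232 mg ÷ 210 mL = 1.104762 mg/mL
Stage 1: 38.7 mL/hr × 1.6 hr = 61.92 mL → 61.92 mL × 1.104762 mg/mL = 68.40686 mg
Stage 2: 40.4 mL/hr × 5 hr = 202 mL → 202 mL × 1.104762 mg/mL = 223.1619 mg
Stage 3: 9 mL/hr × 1.9 hr = 17.1 mL → 17.1 mL × 1.104762 mg/mL = 18.89143 mg
Total = 68.40686 + 223.1619 + 18.89143 = 310.4602 mg

310 mg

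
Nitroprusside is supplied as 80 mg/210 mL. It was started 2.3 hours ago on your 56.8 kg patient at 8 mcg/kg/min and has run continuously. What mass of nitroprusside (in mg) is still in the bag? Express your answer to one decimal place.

17.3 mg

Dose = 8 mcg/kg/min × 56.8 kg = 454.4 mcg/min
454.4 mcg/min × 60 min/hr = 27264 mcg/hr
Concentration = 80 mg ÷ 210 mL = 0.3809524 mg/mL = 380.9524 mcg/mL
Rate = 27264 mcg/hr ÷ 380.9524 mcg/mL = 71.568 mL/hr
Volume infused = 71.568 mL/hr × 2.3 hr = 164.6064 mL
Volume remaining = 210 − 164.6064 = 45.3936 mL
Drug remaining = 45.3936 mL × 380.9524 mcg/mL = 17292.8 mcg = 17.2928 mg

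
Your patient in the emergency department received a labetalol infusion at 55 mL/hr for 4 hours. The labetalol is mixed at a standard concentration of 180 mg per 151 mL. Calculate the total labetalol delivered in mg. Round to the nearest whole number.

262 mg

Concentration = 180 mg ÷ 151 mL = 1.192053 mg/mL
Drug rate = 55 mL/hr × 1.192053 mg/mL = 65.56291 mg/hr
Total = 65.56291 mg/hr × 4 hr = 262.2517 mg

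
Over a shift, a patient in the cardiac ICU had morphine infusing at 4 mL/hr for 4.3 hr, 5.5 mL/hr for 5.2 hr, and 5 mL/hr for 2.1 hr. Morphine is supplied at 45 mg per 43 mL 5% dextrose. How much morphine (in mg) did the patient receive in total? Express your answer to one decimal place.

58.9 mg

Concentration = 45 mg ÷ 43 mL = 1.046512 mg/mL
Stage 1: 4 mL/hr × 4.3 hr = 17.2 mL → 17.2 mL × 1.046512 mg/mL = 18 mg
Stage 2: 5.5 mL/hr × 5.2 hr = 28.6 mL → 28.6 mL × 1.046512 mg/mL = 29.93023 mg
Stage 3: 5 mL/hr × 2.1 hr = 10.5 mL → 10.5 mL × 1.046512 mg/mL = 10.98837 mg
Total = 18 + 29.93023 + 10.98837 = 58.9186 mg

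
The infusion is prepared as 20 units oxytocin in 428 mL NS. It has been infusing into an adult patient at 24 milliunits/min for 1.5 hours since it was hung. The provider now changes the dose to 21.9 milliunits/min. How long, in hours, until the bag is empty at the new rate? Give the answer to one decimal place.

Initial rate:
24 milliunits/min × 60 min/hr = 1440 milliunits/hr
Concentration = 20 units ÷ 428 mL = 0.04672897 units/mL = 46.72897 milliunits/mL
Rate = 1440 milliunits/hr ÷ 46.72897 milliunits/mL = 30.816 mL/hr
Volume infused so far = 30.816 mL/hr × 1.5 hr = 46.224 mL
Volume remaining = 428 − 46.224 = 381.776 mL
New rate:
21.9 milliunits/min × 60 min/hr = 1314 milliunits/hr
Rate = 1314 milliunits/hr ÷ 46.72897 milliunits/mL = 28.1196 mL/hr
Time remaining = 381.776 mL ÷ 28.1196 mL/hr = 13.57686 hr

13.6 hours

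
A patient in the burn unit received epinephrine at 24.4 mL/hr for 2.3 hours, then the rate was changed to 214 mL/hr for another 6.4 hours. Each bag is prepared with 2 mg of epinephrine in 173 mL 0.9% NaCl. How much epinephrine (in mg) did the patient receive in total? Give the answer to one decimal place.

16.5 mg

Concentration = 2 mg ÷ 173 mL = 0.01156069 mg/mL
Stage 1: 24.4 mL/hr × 2.3 hr = 56.12 mL → 56.12 mL × 0.01156069 mg/mL = 0.6487861 mg
Stage 2: 214 mL/hr × 6.4 hr = 1369.6 mL → 1369.6 mL × 0.01156069 mg/mL = 15.83353 mg
Total = 0.6487861 + 15.83353 = 16.48231 mg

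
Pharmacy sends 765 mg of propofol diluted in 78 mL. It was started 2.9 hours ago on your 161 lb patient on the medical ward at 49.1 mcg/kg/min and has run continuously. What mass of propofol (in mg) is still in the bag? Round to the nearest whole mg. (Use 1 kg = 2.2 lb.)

140 mg

Weight = 161 lb ÷ 2.2 lb/kg = 73.18182 kg
Dose = 49.1 mcg/kg/min × 73.18182 kg = 3593.227 mcg/min
3593.227 mcg/min × 60 min/hr = 215593.6 mcg/hr
Concentration = 765 mg ÷ 78 mL = 9.807692 mg/mL = 9807.692 mcg/mL
Rate = 215593.6 mcg/hr ÷ 9807.692 mcg/mL = 21.9821 mL/hr
Volume infused = 21.9821 mL/hr × 2.9 hr = 63.74808 mL
Volume remaining = 78 − 63.74808 = 14.25192 mL
Drug remaining = 14.25192 mL × 9807.692 mcg/mL = 139778.5 mcg = 139.7785 mg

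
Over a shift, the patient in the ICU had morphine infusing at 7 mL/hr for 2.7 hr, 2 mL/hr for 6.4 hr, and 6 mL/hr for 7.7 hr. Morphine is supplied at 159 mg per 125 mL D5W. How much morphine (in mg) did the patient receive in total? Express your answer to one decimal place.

99.1 mg

Concentration = 159 mg ÷ 125 mL = 1.272 mg/mL
Stage 1: 7 mL/hr × 2.7 hr = 18.9 mL → 18.9 mL × 1.272 mg/mL = 24.0408 mg
Stage 2: 2 mL/hr × 6.4 hr = 12.8 mL → 12.8 mL × 1.272 mg/mL = 16.2816 mg
Stage 3: 6 mL/hr × 7.7 hr = 46.2 mL → 46.2 mL × 1.272 mg/mL = 58.7664 mg
Total = 24.0408 + 16.2816 + 58.7664 = 99.0888 mg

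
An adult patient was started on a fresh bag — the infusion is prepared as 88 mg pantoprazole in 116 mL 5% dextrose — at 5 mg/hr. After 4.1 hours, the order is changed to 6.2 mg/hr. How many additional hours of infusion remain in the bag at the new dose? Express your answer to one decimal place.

10.9 hours

Initial rate:
Concentration = 88 mg ÷ 116 mL = 0.7586207 mg/mL
Rate = 5 mg/hr ÷ 0.7586207 mg/mL = 6.590909 mL/hr
Volume infused so far = 6.590909 mL/hr × 4.1 hr = 27.02273 mL
Volume remaining = 116 − 27.02273 = 88.97727 mL
New rate:
Rate = 6.2 mg/hr ÷ 0.7586207 mg/mL = 8.172727 mL/hr
Time remaining = 88.97727 mL ÷ 8.172727 mL/hr = 10.8871 hr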